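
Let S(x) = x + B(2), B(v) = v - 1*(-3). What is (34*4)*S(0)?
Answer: 680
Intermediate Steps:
B(v) = 3 + v (B(v) = v + 3 = 3 + v)
S(x) = 5 + x (S(x) = x + (3 + 2) = x + 5 = 5 + x)
(34*4)*S(0) = (34*4)*(5 + 0) = 136*5 = 680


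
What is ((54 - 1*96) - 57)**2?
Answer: 9801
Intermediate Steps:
((54 - 1*96) - 57)**2 = ((54 - 96) - 57)**2 = (-42 - 57)**2 = (-99)**2 = 9801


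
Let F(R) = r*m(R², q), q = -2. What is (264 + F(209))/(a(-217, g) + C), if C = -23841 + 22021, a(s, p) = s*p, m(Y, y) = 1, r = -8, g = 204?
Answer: -32/5761 ≈ -0.0055546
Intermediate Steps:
F(R) = -8 (F(R) = -8*1 = -8)
a(s, p) = p*s
C = -1820
(264 + F(209))/(a(-217, g) + C) = (264 - 8)/(204*(-217) - 1820) = 256/(-44268 - 1820) = 256/(-46088) = 256*(-1/46088) = -32/5761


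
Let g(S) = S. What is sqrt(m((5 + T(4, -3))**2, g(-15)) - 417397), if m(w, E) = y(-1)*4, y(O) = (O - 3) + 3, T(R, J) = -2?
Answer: I*sqrt(417401) ≈ 646.07*I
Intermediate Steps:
y(O) = O (y(O) = (-3 + O) + 3 = O)
m(w, E) = -4 (m(w, E) = -1*4 = -4)
sqrt(m((5 + T(4, -3))**2, g(-15)) - 417397) = sqrt(-4 - 417397) = sqrt(-417401) = I*sqrt(417401)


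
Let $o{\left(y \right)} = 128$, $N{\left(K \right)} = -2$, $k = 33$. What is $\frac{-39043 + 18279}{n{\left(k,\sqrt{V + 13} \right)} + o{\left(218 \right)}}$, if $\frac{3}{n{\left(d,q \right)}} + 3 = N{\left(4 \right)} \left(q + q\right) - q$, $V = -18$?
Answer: $\frac{20764 \left(- 5 \sqrt{5} + 3 i\right)}{- 381 i + 640 \sqrt{5}} \approx -162.3 + 0.31755 i$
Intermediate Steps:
$n{\left(d,q \right)} = \frac{3}{-3 - 5 q}$ ($n{\left(d,q \right)} = \frac{3}{-3 - \left(q + 2 \left(q + q\right)\right)} = \frac{3}{-3 - \left(q + 2 \cdot 2 q\right)} = \frac{3}{-3 - 5 q}$)
$\frac{-39043 + 18279}{n{\left(k,\sqrt{V + 13} \right)} + o{\left(218 \right)}} = \frac{-39043 + 18279}{- \frac{3}{3 + 5 \sqrt{-18 + 13}} + 128} = - \frac{20764}{- \frac{3}{3 + 5 \sqrt{-5}} + 128} = - \frac{20764}{- \frac{3}{3 + 5 i \sqrt{5}} + 128} = - \frac{20764}{128 - \frac{3}{3 + 5 i \sqrt{5}}}$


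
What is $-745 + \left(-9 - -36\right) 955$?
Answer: $25040$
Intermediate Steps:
$-745 + \left(-9 - -36\right) 955 = -745 + \left(-9 + 36\right) 955 = -745 + 27 \cdot 955 = -745 + 25785 = 25040$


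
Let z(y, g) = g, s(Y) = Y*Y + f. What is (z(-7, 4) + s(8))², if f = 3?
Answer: 5041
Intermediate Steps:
s(Y) = 3 + Y² (s(Y) = Y*Y + 3 = Y² + 3 = 3 + Y²)
(z(-7, 4) + s(8))² = (4 + (3 + 8²))² = (4 + (3 + 64))² = (4 + 67)² = 71² = 5041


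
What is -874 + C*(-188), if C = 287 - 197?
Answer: -17794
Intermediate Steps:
C = 90
-874 + C*(-188) = -874 + 90*(-188) = -874 - 16920 = -17794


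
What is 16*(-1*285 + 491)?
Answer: 3296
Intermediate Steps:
16*(-1*285 + 491) = 16*(-285 + 491) = 16*206 = 3296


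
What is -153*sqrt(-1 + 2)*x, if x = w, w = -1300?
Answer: 198900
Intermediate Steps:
x = -1300
-153*sqrt(-1 + 2)*x = -153*sqrt(-1 + 2)*(-1300) = -153*sqrt(1)*(-1300) = -153*1*(-1300) = -153*(-1300) = -1*(-198900) = 198900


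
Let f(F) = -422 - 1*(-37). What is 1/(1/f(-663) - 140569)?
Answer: -385/54119066 ≈ -7.1139e-6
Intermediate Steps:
f(F) = -385 (f(F) = -422 + 37 = -385)
1/(1/f(-663) - 140569) = 1/(1/(-385) - 140569) = 1/(-1/385 - 140569) = 1/(-54119066/385) = -385/54119066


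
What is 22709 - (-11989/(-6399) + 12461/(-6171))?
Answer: 17583214631/774279 ≈ 22709.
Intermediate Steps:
22709 - (-11989/(-6399) + 12461/(-6171)) = 22709 - (-11989*(-1/6399) + 12461*(-1/6171)) = 22709 - (11989/6399 - 733/363) = 22709 - 1*(-112820/774279) = 22709 + 112820/774279 = 17583214631/774279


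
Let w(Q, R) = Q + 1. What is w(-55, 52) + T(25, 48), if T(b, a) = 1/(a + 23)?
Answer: -3833/71 ≈ -53.986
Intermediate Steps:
w(Q, R) = 1 + Q
T(b, a) = 1/(23 + a)
w(-55, 52) + T(25, 48) = (1 - 55) + 1/(23 + 48) = -54 + 1/71 = -3833/71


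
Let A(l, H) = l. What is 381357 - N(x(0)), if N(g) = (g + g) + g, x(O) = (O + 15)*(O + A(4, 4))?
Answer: 381177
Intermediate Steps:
x(O) = (4 + O)*(15 + O) (x(O) = (O + 15)*(O + 4) = (15 + O)*(4 + O) = (4 + O)*(15 + O))
N(g) = 3*g (N(g) = 2*g + g = 3*g)
381357 - N(x(0)) = 381357 - 3*(60 + 0² + 19*0) = 381357 - 3*(60 + 0 + 0) = 381357 - 3*60 = 381357 - 1*180 = 381357 - 180 = 381177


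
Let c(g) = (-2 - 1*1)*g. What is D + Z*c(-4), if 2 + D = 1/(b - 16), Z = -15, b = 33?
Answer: -3093/17 ≈ -181.94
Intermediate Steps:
c(g) = -3*g (c(g) = (-2 - 1)*g = -3*g)
D = -33/17 (D = -2 + 1/(33 - 16) = -2 + 1/17 = -33/17 ≈ -1.9412)
D + Z*c(-4) = -33/17 - (-45)*(-4) = -33/17 - 15*12 = -33/17 - 180 = -3093/17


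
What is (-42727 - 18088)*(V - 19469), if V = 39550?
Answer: -1221226015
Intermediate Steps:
(-42727 - 18088)*(V - 19469) = (-42727 - 18088)*(39550 - 19469) = -60815*20081 = -1221226015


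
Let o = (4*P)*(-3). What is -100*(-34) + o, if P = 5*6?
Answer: 3040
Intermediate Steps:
P = 30
o = -360 (o = (4*30)*(-3) = 120*(-3) = -360)
-100*(-34) + o = -100*(-34) - 360 = 3400 - 360 = 3040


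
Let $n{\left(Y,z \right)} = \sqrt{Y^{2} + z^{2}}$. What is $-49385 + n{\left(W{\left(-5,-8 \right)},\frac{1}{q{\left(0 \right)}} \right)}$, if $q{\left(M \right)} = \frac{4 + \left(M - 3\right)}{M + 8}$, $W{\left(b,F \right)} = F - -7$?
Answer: $-49385 + \sqrt{65} \approx -49377.0$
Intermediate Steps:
$W{\left(b,F \right)} = 7 + F$ ($W{\left(b,F \right)} = F + 7 = 7 + F$)
$q{\left(M \right)} = \frac{1 + M}{8 + M}$ ($q{\left(M \right)} = \frac{4 + \left(-3 + M\right)}{8 + M} = \frac{1 + M}{8 + M}$)
$-49385 + n{\left(W{\left(-5,-8 \right)},\frac{1}{q{\left(0 \right)}} \right)} = -49385 + \sqrt{\left(7 - 8\right)^{2} + \left(\frac{1}{\frac{1}{8 + 0} \left(1 + 0\right)}\right)^{2}} = -49385 + \sqrt{\left(-1\right)^{2} + \left(\frac{1}{\frac{1}{8} \cdot 1}\right)^{2}} = -49385 + \sqrt{1 + \left(\frac{1}{\frac{1}{8} \cdot 1}\right)^{2}} = -49385 + \sqrt{1 + \left(\frac{1}{\frac{1}{8}}\right)^{2}} = -49385 + \sqrt{1 + 8^{2}} = -49385 + \sqrt{1 + 64} = -49385 + \sqrt{65}$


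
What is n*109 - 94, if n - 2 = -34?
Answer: -3582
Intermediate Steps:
n = -32 (n = 2 - 34 = -32)
n*109 - 94 = -32*109 - 94 = -3488 - 94 = -3582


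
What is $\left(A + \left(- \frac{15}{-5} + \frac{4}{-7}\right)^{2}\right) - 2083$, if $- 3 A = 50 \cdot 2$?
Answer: $- \frac{310234}{147} \approx -2110.4$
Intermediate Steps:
$A = - \frac{100}{3}$ ($A = - \frac{50 \cdot 2}{3} = \left(- \frac{1}{3}\right) 100 = - \frac{100}{3} \approx -33.333$)
$\left(A + \left(- \frac{15}{-5} + \frac{4}{-7}\right)^{2}\right) - 2083 = \left(- \frac{100}{3} + \left(- \frac{15}{-5} + \frac{4}{-7}\right)^{2}\right) - 2083 = \left(- \frac{100}{3} + \left(\left(-15\right) \left(- \frac{1}{5}\right) + 4 \left(- \frac{1}{7}\right)\right)^{2}\right) - 2083 = \left(- \frac{100}{3} + \left(3 - \frac{4}{7}\right)^{2}\right) - 2083 = \left(- \frac{100}{3} + \left(\frac{17}{7}\right)^{2}\right) - 2083 = \left(- \frac{100}{3} + \frac{289}{49}\right) - 2083 = - \frac{4033}{147} - 2083 = - \frac{310234}{147}$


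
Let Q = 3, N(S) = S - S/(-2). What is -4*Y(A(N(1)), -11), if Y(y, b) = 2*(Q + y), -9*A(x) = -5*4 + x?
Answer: -364/9 ≈ -40.444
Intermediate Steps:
N(S) = 3*S/2 (N(S) = S - S*(-1)/2 = S - (-1)*S/2 = S + S/2 = 3*S/2)
A(x) = 20/9 - x/9 (A(x) = -(-5*4 + x)/9 = -(-20 + x)/9 = 20/9 - x/9)
Y(y, b) = 6 + 2*y (Y(y, b) = 2*(3 + y) = 6 + 2*y)
-4*Y(A(N(1)), -11) = -4*(6 + 2*(20/9 - 1/6)) = -4*(6 + 2*(20/9 - ⅑*3/2)) = -4*(6 + 2*(20/9 - ⅙)) = -4*(6 + 2*(37/18)) = -4*(6 + 37/9) = -4*91/9 = -364/9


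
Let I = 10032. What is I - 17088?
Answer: -7056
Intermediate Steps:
I - 17088 = 10032 - 17088 = -7056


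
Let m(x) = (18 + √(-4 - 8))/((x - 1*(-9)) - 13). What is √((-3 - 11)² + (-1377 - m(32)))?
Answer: √(-231602 - 14*I*√3)/14 ≈ 0.0017995 - 34.375*I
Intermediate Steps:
m(x) = (18 + 2*I*√3)/(-4 + x) (m(x) = (18 + √(-12))/((x + 9) - 13) = (18 + 2*I*√3)/((9 + x) - 13) = (18 + 2*I*√3)/(-4 + x))
√((-3 - 11)² + (-1377 - m(32))) = √((-3 - 11)² + (-1377 - 2*(9 + I*√3)/(-4 + 32))) = √((-14)² + (-1377 - 2*(9 + I*√3)/28)) = √(196 + (-1377 - 2*(9 + I*√3)/28)) = √(196 + (-1377 - (9/14 + I*√3/14))) = √(196 + (-1377 + (-9/14 - I*√3/14))) = √(196 + (-19287/14 - I*√3/14)) = √(-16543/14 - I*√3/14)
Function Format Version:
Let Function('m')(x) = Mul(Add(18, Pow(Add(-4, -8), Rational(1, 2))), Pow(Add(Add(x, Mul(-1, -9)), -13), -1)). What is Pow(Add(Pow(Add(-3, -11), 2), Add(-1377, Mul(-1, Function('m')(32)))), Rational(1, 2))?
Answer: Mul(Rational(1, 14), Pow(Add(-231602, Mul(-14, I, Pow(3, Rational(1, 2)))), Rational(1, 2))) ≈ Add(0.0017995, Mul(-34.375, I))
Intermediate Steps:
Function('m')(x) = Mul(Pow(Add(-4, x), -1), Add(18, Mul(2, I, Pow(3, Rational(1, 2))))) (Function('m')(x) = Mul(Add(18, Pow(-12, Rational(1, 2))), Pow(Add(Add(x, 9), -13), -1)) = Mul(Add(18, Mul(2, I, Pow(3, Rational(1, 2)))), Pow(Add(Add(9, x), -13), -1)) = Mul(Add(18, Mul(2, I, Pow(3, Rational(1, 2)))), Pow(Add(-4, x), -1)) = Mul(Pow(Add(-4, x), -1), Add(18, Mul(2, I, Pow(3, Rational(1, 2))))))
Pow(Add(Pow(Add(-3, -11), 2), Add(-1377, Mul(-1, Function('m')(32)))), Rational(1, 2)) = Pow(Add(Pow(Add(-3, -11), 2), Add(-1377, Mul(-1, Mul(2, Pow(Add(-4, 32), -1), Add(9, Mul(I, Pow(3, Rational(1, 2)))))))), Rational(1, 2)) = Pow(Add(Pow(-14, 2), Add(-1377, Mul(-1, Mul(2, Pow(28, -1), Add(9, Mul(I, Pow(3, Rational(1, 2)))))))), Rational(1, 2)) = Pow(Add(196, Add(-1377, Mul(-1, Mul(2, Rational(1, 28), Add(9, Mul(I, Pow(3, Rational(1, 2)))))))), Rational(1, 2)) = Pow(Add(196, Add(-1377, Mul(-1, Add(Rational(9, 14), Mul(Rational(1, 14), I, Pow(3, Rational(1, 2))))))), Rational(1, 2)) = Pow(Add(196, Add(-1377, Add(Rational(-9, 14), Mul(Rational(-1, 14), I, Pow(3, Rational(1, 2)))))), Rational(1, 2)) = Pow(Add(196, Add(Rational(-19287, 14), Mul(Rational(-1, 14), I, Pow(3, Rational(1, 2))))), Rational(1, 2)) = Pow(Add(Rational(-16543, 14), Mul(Rational(-1, 14), I, Pow(3, Rational(1, 2)))), Rational(1, 2))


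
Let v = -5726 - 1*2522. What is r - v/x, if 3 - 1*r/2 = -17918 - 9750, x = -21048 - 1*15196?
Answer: 501451800/9061 ≈ 55342.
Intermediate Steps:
x = -36244 (x = -21048 - 15196 = -36244)
v = -8248 (v = -5726 - 2522 = -8248)
r = 55342 (r = 6 - 2*(-17918 - 9750) = 6 - 2*(-27668) = 6 + 55336 = 55342)
r - v/x = 55342 - (-8248)/(-36244) = 55342 - (-8248)*(-1)/36244 = 55342 - 1*2062/9061 = 55342 - 2062/9061 = 501451800/9061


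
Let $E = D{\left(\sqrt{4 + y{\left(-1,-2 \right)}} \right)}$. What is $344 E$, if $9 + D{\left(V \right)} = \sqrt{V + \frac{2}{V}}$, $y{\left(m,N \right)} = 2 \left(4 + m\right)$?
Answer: $-3096 + \frac{344 \sqrt{3} \cdot 10^{\frac{3}{4}}}{5} \approx -2425.9$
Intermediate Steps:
$y{\left(m,N \right)} = 8 + 2 m$
$D{\left(V \right)} = -9 + \sqrt{V + \frac{2}{V}}$
$E = -9 + \frac{10^{\frac{3}{4}} \cdot 5 \sqrt{3}}{25}$ ($E = -9 + \sqrt{\sqrt{4 + \left(8 + 2 \left(-1\right)\right)} + \frac{2}{\sqrt{4 + \left(8 + 2 \left(-1\right)\right)}}} = -9 + \sqrt{\sqrt{4 + \left(8 - 2\right)} + \frac{2}{\sqrt{4 + \left(8 - 2\right)}}} = -9 + \sqrt{\sqrt{4 + 6} + \frac{2}{\sqrt{4 + 6}}} = -9 + \sqrt{\sqrt{10} + \frac{2}{\sqrt{10}}} = -9 + \sqrt{\sqrt{10} + 2 \frac{\sqrt{10}}{10}} = -9 + \sqrt{\sqrt{10} + \frac{\sqrt{10}}{5}} = -9 + \sqrt{\frac{6 \sqrt{10}}{5}} = -9 + \frac{10^{\frac{3}{4}} \cdot 5 \sqrt{3}}{25} \approx -7.052$)
$344 E = 344 \left(-9 + \frac{\sqrt{3} \cdot 10^{\frac{3}{4}}}{5}\right) = -3096 + \frac{344 \sqrt{3} \cdot 10^{\frac{3}{4}}}{5}$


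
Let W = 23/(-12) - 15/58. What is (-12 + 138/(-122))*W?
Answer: 202119/7076 ≈ 28.564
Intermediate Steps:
W = -757/348 (W = 23*(-1/12) - 15*1/58 = -23/12 - 15/58 = -757/348 ≈ -2.1753)
(-12 + 138/(-122))*W = (-12 + 138/(-122))*(-757/348) = (-12 + 138*(-1/122))*(-757/348) = (-12 - 69/61)*(-757/348) = -801/61*(-757/348) = 202119/7076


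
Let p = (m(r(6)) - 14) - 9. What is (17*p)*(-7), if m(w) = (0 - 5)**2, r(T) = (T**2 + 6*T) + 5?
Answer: -238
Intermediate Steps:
r(T) = 5 + T**2 + 6*T
m(w) = 25 (m(w) = (-5)**2 = 25)
p = 2 (p = (25 - 14) - 9 = 11 - 9 = 2)
(17*p)*(-7) = (17*2)*(-7) = 34*(-7) = -238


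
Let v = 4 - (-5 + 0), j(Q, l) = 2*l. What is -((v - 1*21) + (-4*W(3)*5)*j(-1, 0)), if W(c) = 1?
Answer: 12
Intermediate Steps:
v = 9 (v = 4 - 1*(-5) = 4 + 5 = 9)
-((v - 1*21) + (-4*W(3)*5)*j(-1, 0)) = -((9 - 1*21) + (-4*1*5)*(2*0)) = -((9 - 21) - 4*5*0) = -(-12 - 20*0) = -(-12 + 0) = -1*(-12) = 12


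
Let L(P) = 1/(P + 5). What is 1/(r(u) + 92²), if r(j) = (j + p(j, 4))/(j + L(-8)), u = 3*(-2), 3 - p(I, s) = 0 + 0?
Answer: 19/160825 ≈ 0.00011814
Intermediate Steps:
p(I, s) = 3 (p(I, s) = 3 - (0 + 0) = 3 - 1*0 = 3 + 0 = 3)
L(P) = 1/(5 + P)
u = -6
r(j) = (3 + j)/(-⅓ + j) (r(j) = (j + 3)/(j + 1/(5 - 8)) = (3 + j)/(j + 1/(-3)) = (3 + j)/(j - ⅓) = (3 + j)/(-⅓ + j))
1/(r(u) + 92²) = 1/(3*(3 - 6)/(-1 + 3*(-6)) + 92²) = 1/(3*(-3)/(-1 - 18) + 8464) = 1/(3*(-3)/(-19) + 8464) = 1/(3*(-1/19)*(-3) + 8464) = 1/(9/19 + 8464) = 1/(160825/19) = 19/160825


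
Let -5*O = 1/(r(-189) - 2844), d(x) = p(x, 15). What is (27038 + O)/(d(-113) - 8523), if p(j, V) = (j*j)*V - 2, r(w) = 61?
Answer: 376233771/2546584150 ≈ 0.14774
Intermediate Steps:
p(j, V) = -2 + V*j² (p(j, V) = j²*V - 2 = V*j² - 2 = -2 + V*j²)
d(x) = -2 + 15*x²
O = 1/13915 (O = -1/(5*(61 - 2844)) = -⅕/(-2783) = -⅕*(-1/2783) = 1/13915 ≈ 7.1865e-5)
(27038 + O)/(d(-113) - 8523) = (27038 + 1/13915)/((-2 + 15*(-113)²) - 8523) = 376233771/(13915*((-2 + 15*12769) - 8523)) = 376233771/(13915*((-2 + 191535) - 8523)) = 376233771/(13915*(191533 - 8523)) = (376233771/13915)/183010 = (376233771/13915)*(1/183010) = 376233771/2546584150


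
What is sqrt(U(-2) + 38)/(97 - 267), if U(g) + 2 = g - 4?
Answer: -sqrt(30)/170 ≈ -0.032219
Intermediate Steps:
U(g) = -6 + g (U(g) = -2 + (g - 4) = -2 + (-4 + g) = -6 + g)
sqrt(U(-2) + 38)/(97 - 267) = sqrt((-6 - 2) + 38)/(97 - 267) = sqrt(-8 + 38)/(-170) = sqrt(30)*(-1/170) = -sqrt(30)/170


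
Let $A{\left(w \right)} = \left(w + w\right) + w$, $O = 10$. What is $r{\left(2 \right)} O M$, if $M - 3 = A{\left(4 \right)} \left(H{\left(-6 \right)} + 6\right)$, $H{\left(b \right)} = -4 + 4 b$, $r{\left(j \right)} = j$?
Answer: $-5220$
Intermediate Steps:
$A{\left(w \right)} = 3 w$ ($A{\left(w \right)} = 2 w + w = 3 w$)
$M = -261$ ($M = 3 + 3 \cdot 4 \left(\left(-4 + 4 \left(-6\right)\right) + 6\right) = 3 + 12 \left(\left(-4 - 24\right) + 6\right) = 3 + 12 \left(-28 + 6\right) = 3 + 12 \left(-22\right) = 3 - 264 = -261$)
$r{\left(2 \right)} O M = 2 \cdot 10 \left(-261\right) = 20 \left(-261\right) = -5220$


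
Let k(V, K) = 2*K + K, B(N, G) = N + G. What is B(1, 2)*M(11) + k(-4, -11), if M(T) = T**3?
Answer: 3960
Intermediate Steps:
B(N, G) = G + N
k(V, K) = 3*K
B(1, 2)*M(11) + k(-4, -11) = (2 + 1)*11**3 + 3*(-11) = 3*1331 - 33 = 3993 - 33 = 3960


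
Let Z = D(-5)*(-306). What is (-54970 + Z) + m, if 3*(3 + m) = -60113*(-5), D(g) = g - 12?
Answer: 151252/3 ≈ 50417.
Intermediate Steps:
D(g) = -12 + g
Z = 5202 (Z = (-12 - 5)*(-306) = -17*(-306) = 5202)
m = 300556/3 (m = -3 + (-60113*(-5))/3 = -3 + (⅓)*300565 = -3 + 300565/3 = 300556/3 ≈ 1.0019e+5)
(-54970 + Z) + m = (-54970 + 5202) + 300556/3 = -49768 + 300556/3 = 151252/3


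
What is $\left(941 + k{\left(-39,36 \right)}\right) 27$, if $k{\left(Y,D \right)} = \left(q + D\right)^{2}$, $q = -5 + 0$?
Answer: $51354$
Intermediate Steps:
$q = -5$
$k{\left(Y,D \right)} = \left(-5 + D\right)^{2}$
$\left(941 + k{\left(-39,36 \right)}\right) 27 = \left(941 + \left(-5 + 36\right)^{2}\right) 27 = \left(941 + 31^{2}\right) 27 = \left(941 + 961\right) 27 = 1902 \cdot 27 = 51354$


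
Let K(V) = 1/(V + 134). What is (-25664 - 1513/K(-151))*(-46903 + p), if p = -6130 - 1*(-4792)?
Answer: -2749737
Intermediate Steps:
K(V) = 1/(134 + V)
p = -1338 (p = -6130 + 4792 = -1338)
(-25664 - 1513/K(-151))*(-46903 + p) = (-25664 - 1513/(1/(134 - 151)))*(-46903 - 1338) = (-25664 - 1513/(1/(-17)))*(-48241) = (-25664 - 1513/(-1/17))*(-48241) = (-25664 - 1513*(-17))*(-48241) = (-25664 + 25721)*(-48241) = 57*(-48241) = -2749737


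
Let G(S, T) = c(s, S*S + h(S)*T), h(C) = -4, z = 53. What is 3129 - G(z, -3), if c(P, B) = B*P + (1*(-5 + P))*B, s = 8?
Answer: -27902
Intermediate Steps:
c(P, B) = B*P + B*(-5 + P) (c(P, B) = B*P + (-5 + P)*B = B*P + B*(-5 + P))
G(S, T) = -44*T + 11*S² (G(S, T) = (S*S - 4*T)*(-5 + 2*8) = (S² - 4*T)*(-5 + 16) = (S² - 4*T)*11 = -44*T + 11*S²)
3129 - G(z, -3) = 3129 - (-44*(-3) + 11*53²) = 3129 - (132 + 11*2809) = 3129 - (132 + 30899) = 3129 - 1*31031 = 3129 - 31031 = -27902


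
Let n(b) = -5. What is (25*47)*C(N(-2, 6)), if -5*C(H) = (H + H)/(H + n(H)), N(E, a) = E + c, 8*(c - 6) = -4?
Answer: 3290/3 ≈ 1096.7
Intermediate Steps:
c = 11/2 (c = 6 + (⅛)*(-4) = 6 - ½ = 11/2 ≈ 5.5000)
N(E, a) = 11/2 + E (N(E, a) = E + 11/2 = 11/2 + E)
C(H) = -2*H/(5*(-5 + H)) (C(H) = -(H + H)/(5*(H - 5)) = -2*H/(5*(-5 + H)))
(25*47)*C(N(-2, 6)) = (25*47)*(-2*(11/2 - 2)/(-25 + 5*(11/2 - 2))) = 1175*(-2*7/2/(-25 + 5*(7/2))) = 1175*(-2*7/2/(-25 + 35/2)) = 1175*(-2*7/2/(-15/2)) = 1175*(-2*7/2*(-2/15)) = 1175*(14/15) = 3290/3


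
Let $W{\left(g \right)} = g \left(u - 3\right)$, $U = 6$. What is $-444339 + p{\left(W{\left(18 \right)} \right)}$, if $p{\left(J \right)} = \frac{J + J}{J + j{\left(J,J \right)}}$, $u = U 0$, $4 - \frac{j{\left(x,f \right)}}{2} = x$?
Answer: $- \frac{13774563}{31} \approx -4.4434 \cdot 10^{5}$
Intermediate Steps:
$j{\left(x,f \right)} = 8 - 2 x$
$u = 0$ ($u = 6 \cdot 0 = 0$)
$W{\left(g \right)} = - 3 g$ ($W{\left(g \right)} = g \left(0 - 3\right) = g \left(-3\right) = - 3 g$)
$p{\left(J \right)} = \frac{2 J}{8 - J}$ ($p{\left(J \right)} = \frac{J + J}{J - \left(-8 + 2 J\right)} = \frac{2 J}{8 - J}$)
$-444339 + p{\left(W{\left(18 \right)} \right)} = -444339 + \frac{2 \left(\left(-3\right) 18\right)}{8 - \left(-3\right) 18} = -444339 + 2 \left(-54\right) \frac{1}{8 - -54} = -444339 + 2 \left(-54\right) \frac{1}{8 + 54} = -444339 + 2 \left(-54\right) \frac{1}{62} = -444339 - \frac{54}{31} = - \frac{13774563}{31}$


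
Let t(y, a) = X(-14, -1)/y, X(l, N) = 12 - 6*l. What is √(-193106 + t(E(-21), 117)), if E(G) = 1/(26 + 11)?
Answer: I*√189554 ≈ 435.38*I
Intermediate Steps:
E(G) = 1/37
X(l, N) = 12 - 6*l
t(y, a) = 96/y (t(y, a) = (12 - 6*(-14))/y = (12 + 84)/y = 96/y)
√(-193106 + t(E(-21), 117)) = √(-193106 + 96/(1/37)) = √(-193106 + 96*37) = √(-193106 + 3552) = √(-189554) = I*√189554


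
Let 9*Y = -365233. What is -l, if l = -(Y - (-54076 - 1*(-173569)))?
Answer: -1440670/9 ≈ -1.6007e+5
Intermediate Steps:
Y = -365233/9 (Y = (⅑)*(-365233) = -365233/9 ≈ -40581.)
l = 1440670/9 (l = -(-365233/9 - (-54076 - 1*(-173569))) = -(-365233/9 - (-54076 + 173569)) = -(-365233/9 - 1*119493) = -(-365233/9 - 119493) = -1*(-1440670/9) = 1440670/9 ≈ 1.6007e+5)
-l = -1*1440670/9 = -1440670/9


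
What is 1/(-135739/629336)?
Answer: -629336/135739 ≈ -4.6364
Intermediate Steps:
1/(-135739/629336) = -629336/135739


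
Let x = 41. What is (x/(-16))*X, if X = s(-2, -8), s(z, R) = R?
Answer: 41/2 ≈ 20.500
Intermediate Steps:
X = -8
(x/(-16))*X = (41/(-16))*(-8) = (41*(-1/16))*(-8) = -41/16*(-8) = 41/2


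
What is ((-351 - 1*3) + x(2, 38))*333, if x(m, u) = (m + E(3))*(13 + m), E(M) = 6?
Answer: -77922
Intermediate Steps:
x(m, u) = (6 + m)*(13 + m) (x(m, u) = (m + 6)*(13 + m) = (6 + m)*(13 + m))
((-351 - 1*3) + x(2, 38))*333 = ((-351 - 1*3) + (78 + 2**2 + 19*2))*333 = ((-351 - 3) + (78 + 4 + 38))*333 = (-354 + 120)*333 = -234*333 = -77922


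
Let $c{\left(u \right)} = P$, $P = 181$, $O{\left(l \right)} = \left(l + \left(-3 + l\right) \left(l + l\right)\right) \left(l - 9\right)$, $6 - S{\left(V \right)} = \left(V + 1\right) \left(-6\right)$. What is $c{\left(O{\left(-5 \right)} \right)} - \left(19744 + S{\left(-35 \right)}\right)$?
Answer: $-19365$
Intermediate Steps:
$S{\left(V \right)} = 12 + 6 V$ ($S{\left(V \right)} = 6 - \left(V + 1\right) \left(-6\right) = 6 - \left(1 + V\right) \left(-6\right) = 6 - \left(-6 - 6 V\right) = 6 + \left(6 + 6 V\right) = 12 + 6 V$)
$O{\left(l \right)} = \left(-9 + l\right) \left(l + 2 l \left(-3 + l\right)\right)$ ($O{\left(l \right)} = \left(l + \left(-3 + l\right) 2 l\right) \left(-9 + l\right) = \left(l + 2 l \left(-3 + l\right)\right) \left(-9 + l\right) = \left(-9 + l\right) \left(l + 2 l \left(-3 + l\right)\right)$)
$c{\left(u \right)} = 181$
$c{\left(O{\left(-5 \right)} \right)} - \left(19744 + S{\left(-35 \right)}\right) = 181 - \left(19756 - 210\right) = 181 - 19546 = -19365$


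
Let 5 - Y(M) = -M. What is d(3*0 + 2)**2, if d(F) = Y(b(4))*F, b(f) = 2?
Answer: 196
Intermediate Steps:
Y(M) = 5 + M (Y(M) = 5 - (-1)*M = 5 + M)
d(F) = 7*F (d(F) = (5 + 2)*F = 7*F)
d(3*0 + 2)**2 = (7*(3*0 + 2))**2 = (7*(0 + 2))**2 = (7*2)**2 = 14**2 = 196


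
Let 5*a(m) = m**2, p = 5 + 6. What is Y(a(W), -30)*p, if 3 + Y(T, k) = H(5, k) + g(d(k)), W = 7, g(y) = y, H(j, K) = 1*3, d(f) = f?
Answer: -330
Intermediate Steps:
H(j, K) = 3
p = 11
a(m) = m**2/5
Y(T, k) = k (Y(T, k) = -3 + (3 + k) = k)
Y(a(W), -30)*p = -30*11 = -330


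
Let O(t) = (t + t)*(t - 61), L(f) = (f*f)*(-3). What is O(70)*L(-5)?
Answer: -94500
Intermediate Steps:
L(f) = -3*f**2 (L(f) = f**2*(-3) = -3*f**2)
O(t) = 2*t*(-61 + t) (O(t) = (2*t)*(-61 + t) = 2*t*(-61 + t))
O(70)*L(-5) = (2*70*(-61 + 70))*(-3*(-5)**2) = (2*70*9)*(-3*25) = 1260*(-75) = -94500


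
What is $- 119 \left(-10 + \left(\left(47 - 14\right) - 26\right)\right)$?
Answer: $357$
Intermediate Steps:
$- 119 \left(-10 + \left(\left(47 - 14\right) - 26\right)\right) = - 119 \left(-10 + \left(33 - 26\right)\right) = - 119 \left(-10 + 7\right) = \left(-119\right) \left(-3\right) = 357$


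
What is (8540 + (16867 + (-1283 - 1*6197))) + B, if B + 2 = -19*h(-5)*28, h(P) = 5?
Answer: 15265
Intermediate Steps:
B = -2662 (B = -2 - 19*5*28 = -2 - 95*28 = -2 - 2660 = -2662)
(8540 + (16867 + (-1283 - 1*6197))) + B = (8540 + (16867 + (-1283 - 1*6197))) - 2662 = (8540 + (16867 + (-1283 - 6197))) - 2662 = (8540 + (16867 - 7480)) - 2662 = (8540 + 9387) - 2662 = 17927 - 2662 = 15265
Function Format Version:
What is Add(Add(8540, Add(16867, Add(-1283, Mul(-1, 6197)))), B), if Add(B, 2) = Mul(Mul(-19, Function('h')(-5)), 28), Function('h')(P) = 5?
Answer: 15265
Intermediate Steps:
B = -2662 (B = Add(-2, Mul(Mul(-19, 5), 28)) = Add(-2, Mul(-95, 28)) = Add(-2, -2660) = -2662)
Add(Add(8540, Add(16867, Add(-1283, Mul(-1, 6197)))), B) = Add(Add(8540, Add(16867, Add(-1283, Mul(-1, 6197)))), -2662) = Add(Add(8540, Add(16867, Add(-1283, -6197))), -2662) = Add(Add(8540, Add(16867, -7480)), -2662) = Add(Add(8540, 9387), -2662) = Add(17927, -2662) = 15265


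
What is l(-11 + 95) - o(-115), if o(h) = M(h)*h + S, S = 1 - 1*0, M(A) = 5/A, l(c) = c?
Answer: 78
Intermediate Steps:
S = 1 (S = 1 + 0 = 1)
o(h) = 6 (o(h) = (5/h)*h + 1 = 5 + 1 = 6)
l(-11 + 95) - o(-115) = (-11 + 95) - 1*6 = 84 - 6 = 78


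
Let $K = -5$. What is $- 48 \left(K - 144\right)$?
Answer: $7152$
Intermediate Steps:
$- 48 \left(K - 144\right) = - 48 \left(-5 - 144\right) = \left(-48\right) \left(-149\right) = 7152$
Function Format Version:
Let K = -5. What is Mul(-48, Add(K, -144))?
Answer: 7152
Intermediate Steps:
Mul(-48, Add(K, -144)) = Mul(-48, Add(-5, -144)) = Mul(-48, -149) = 7152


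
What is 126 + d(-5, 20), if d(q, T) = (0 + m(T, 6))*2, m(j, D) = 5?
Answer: 136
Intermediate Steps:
d(q, T) = 10 (d(q, T) = (0 + 5)*2 = 5*2 = 10)
126 + d(-5, 20) = 126 + 10 = 136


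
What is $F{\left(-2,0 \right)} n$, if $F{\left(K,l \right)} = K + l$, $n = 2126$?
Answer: $-4252$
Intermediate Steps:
$F{\left(-2,0 \right)} n = \left(-2 + 0\right) 2126 = \left(-2\right) 2126 = -4252$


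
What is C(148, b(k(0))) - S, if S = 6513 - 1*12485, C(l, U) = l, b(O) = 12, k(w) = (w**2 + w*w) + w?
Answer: 6120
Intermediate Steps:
k(w) = w + 2*w**2 (k(w) = (w**2 + w**2) + w = 2*w**2 + w = w + 2*w**2)
S = -5972 (S = 6513 - 12485 = -5972)
C(148, b(k(0))) - S = 148 - 1*(-5972) = 148 + 5972 = 6120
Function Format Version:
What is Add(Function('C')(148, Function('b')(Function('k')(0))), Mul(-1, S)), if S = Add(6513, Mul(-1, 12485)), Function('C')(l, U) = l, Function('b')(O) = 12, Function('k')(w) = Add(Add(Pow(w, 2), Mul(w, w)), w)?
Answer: 6120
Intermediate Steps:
Function('k')(w) = Add(w, Mul(2, Pow(w, 2))) (Function('k')(w) = Add(Add(Pow(w, 2), Pow(w, 2)), w) = Add(Mul(2, Pow(w, 2)), w) = Add(w, Mul(2, Pow(w, 2))))
S = -5972 (S = Add(6513, -12485) = -5972)
Add(Function('C')(148, Function('b')(Function('k')(0))), Mul(-1, S)) = Add(148, Mul(-1, -5972)) = Add(148, 5972) = 6120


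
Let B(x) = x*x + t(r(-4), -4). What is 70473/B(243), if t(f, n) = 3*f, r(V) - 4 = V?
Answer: 23491/19683 ≈ 1.1935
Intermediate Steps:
r(V) = 4 + V
B(x) = x² (B(x) = x*x + 3*(4 - 4) = x² + 3*0 = x² + 0 = x²)
70473/B(243) = 70473/(243²) = 70473/59049 = 70473*(1/59049) = 23491/19683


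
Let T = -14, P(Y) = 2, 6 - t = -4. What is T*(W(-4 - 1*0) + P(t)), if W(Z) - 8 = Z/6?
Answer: -392/3 ≈ -130.67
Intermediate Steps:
t = 10 (t = 6 - 1*(-4) = 6 + 4 = 10)
W(Z) = 8 + Z/6
T*(W(-4 - 1*0) + P(t)) = -14*((8 + (-4 - 1*0)/6) + 2) = -14*((8 + (-4 + 0)/6) + 2) = -14*((8 + (⅙)*(-4)) + 2) = -14*((8 - ⅔) + 2) = -14*(22/3 + 2) = -14*28/3 = -392/3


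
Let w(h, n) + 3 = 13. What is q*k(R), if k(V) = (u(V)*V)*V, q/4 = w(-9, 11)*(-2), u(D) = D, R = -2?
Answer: 640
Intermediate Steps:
w(h, n) = 10 (w(h, n) = -3 + 13 = 10)
q = -80 (q = 4*(10*(-2)) = 4*(-20) = -80)
k(V) = V**3 (k(V) = (V*V)*V = V**2*V = V**3)
q*k(R) = -80*(-2)**3 = -80*(-8) = 640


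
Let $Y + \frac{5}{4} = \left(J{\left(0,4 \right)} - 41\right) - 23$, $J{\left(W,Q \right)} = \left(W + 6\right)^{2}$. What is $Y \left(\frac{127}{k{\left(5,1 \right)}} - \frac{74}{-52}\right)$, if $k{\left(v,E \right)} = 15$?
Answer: $- \frac{11571}{40} \approx -289.27$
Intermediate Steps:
$J{\left(W,Q \right)} = \left(6 + W\right)^{2}$
$Y = - \frac{117}{4}$ ($Y = - \frac{5}{4} - \left(64 - \left(6 + 0\right)^{2}\right) = - \frac{5}{4} + \left(\left(6^{2} - 41\right) - 23\right) = - \frac{5}{4} + \left(\left(36 - 41\right) - 23\right) = - \frac{5}{4} - 28 = - \frac{117}{4} \approx -29.25$)
$Y \left(\frac{127}{k{\left(5,1 \right)}} - \frac{74}{-52}\right) = - \frac{117 \left(\frac{127}{15} - \frac{74}{-52}\right)}{4} = - \frac{117 \left(127 \cdot \frac{1}{15} - - \frac{37}{26}\right)}{4} = - \frac{117 \left(\frac{127}{15} + \frac{37}{26}\right)}{4} = \left(- \frac{117}{4}\right) \frac{3857}{390} = - \frac{11571}{40}$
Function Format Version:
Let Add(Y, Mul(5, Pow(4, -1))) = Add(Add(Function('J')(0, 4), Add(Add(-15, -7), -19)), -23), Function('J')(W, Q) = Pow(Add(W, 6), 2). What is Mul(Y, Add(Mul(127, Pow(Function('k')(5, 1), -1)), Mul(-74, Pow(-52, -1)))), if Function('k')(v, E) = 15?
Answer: Rational(-11571, 40) ≈ -289.27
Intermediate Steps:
Function('J')(W, Q) = Pow(Add(6, W), 2)
Y = Rational(-117, 4) (Y = Add(Rational(-5, 4), Add(Add(Pow(Add(6, 0), 2), Add(Add(-15, -7), -19)), -23)) = Add(Rational(-5, 4), Add(Add(Pow(6, 2), Add(-22, -19)), -23)) = Add(Rational(-5, 4), Add(Add(36, -41), -23)) = Add(Rational(-5, 4), Add(-5, -23)) = Add(Rational(-5, 4), -28) = Rational(-117, 4) ≈ -29.250)
Mul(Y, Add(Mul(127, Pow(Function('k')(5, 1), -1)), Mul(-74, Pow(-52, -1)))) = Mul(Rational(-117, 4), Add(Mul(127, Pow(15, -1)), Mul(-74, Pow(-52, -1)))) = Mul(Rational(-117, 4), Add(Mul(127, Rational(1, 15)), Mul(-74, Rational(-1, 52)))) = Mul(Rational(-117, 4), Add(Rational(127, 15), Rational(37, 26))) = Mul(Rational(-117, 4), Rational(3857, 390)) = Rational(-11571, 40)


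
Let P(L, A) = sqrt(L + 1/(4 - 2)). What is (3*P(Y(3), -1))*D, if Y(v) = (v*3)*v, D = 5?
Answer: 15*sqrt(110)/2 ≈ 78.661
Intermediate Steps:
Y(v) = 3*v**2 (Y(v) = (3*v)*v = 3*v**2)
P(L, A) = sqrt(1/2 + L) (P(L, A) = sqrt(L + 1/2) = sqrt(1/2 + L))
(3*P(Y(3), -1))*D = (3*(sqrt(2 + 4*(3*3**2))/2))*5 = (3*(sqrt(2 + 4*(3*9))/2))*5 = (3*(sqrt(2 + 4*27)/2))*5 = (3*(sqrt(2 + 108)/2))*5 = (3*(sqrt(110)/2))*5 = (3*sqrt(110)/2)*5 = 15*sqrt(110)/2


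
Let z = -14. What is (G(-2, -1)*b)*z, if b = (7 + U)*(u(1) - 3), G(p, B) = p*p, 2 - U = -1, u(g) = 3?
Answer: 0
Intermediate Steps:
U = 3 (U = 2 - 1*(-1) = 2 + 1 = 3)
G(p, B) = p²
b = 0 (b = (7 + 3)*(3 - 3) = 10*0 = 0)
(G(-2, -1)*b)*z = ((-2)²*0)*(-14) = (4*0)*(-14) = 0*(-14) = 0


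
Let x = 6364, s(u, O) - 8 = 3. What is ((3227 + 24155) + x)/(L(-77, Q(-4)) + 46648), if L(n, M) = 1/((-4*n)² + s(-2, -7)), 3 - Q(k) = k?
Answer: 3201651750/4425729001 ≈ 0.72342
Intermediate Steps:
Q(k) = 3 - k
s(u, O) = 11 (s(u, O) = 8 + 3 = 11)
L(n, M) = 1/(11 + 16*n²) (L(n, M) = 1/((-4*n)² + 11) = 1/(16*n² + 11) = 1/(11 + 16*n²))
((3227 + 24155) + x)/(L(-77, Q(-4)) + 46648) = ((3227 + 24155) + 6364)/(1/(11 + 16*(-77)²) + 46648) = (27382 + 6364)/(1/(11 + 16*5929) + 46648) = 33746/(1/(11 + 94864) + 46648) = 33746/(1/94875 + 46648) = 33746/(4425729001/94875) = 33746*(94875/4425729001) = 3201651750/4425729001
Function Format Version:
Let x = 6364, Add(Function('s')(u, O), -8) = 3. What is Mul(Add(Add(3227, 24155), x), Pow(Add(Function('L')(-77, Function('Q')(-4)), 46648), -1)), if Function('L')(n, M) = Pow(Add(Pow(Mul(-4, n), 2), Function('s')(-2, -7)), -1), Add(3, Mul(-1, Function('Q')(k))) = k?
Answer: Rational(3201651750, 4425729001) ≈ 0.72342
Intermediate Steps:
Function('Q')(k) = Add(3, Mul(-1, k))
Function('s')(u, O) = 11 (Function('s')(u, O) = Add(8, 3) = 11)
Function('L')(n, M) = Pow(Add(11, Mul(16, Pow(n, 2))), -1) (Function('L')(n, M) = Pow(Add(Pow(Mul(-4, n), 2), 11), -1) = Pow(Add(Mul(16, Pow(n, 2)), 11), -1) = Pow(Add(11, Mul(16, Pow(n, 2))), -1))
Mul(Add(Add(3227, 24155), x), Pow(Add(Function('L')(-77, Function('Q')(-4)), 46648), -1)) = Mul(Add(Add(3227, 24155), 6364), Pow(Add(Pow(Add(11, Mul(16, Pow(-77, 2))), -1), 46648), -1)) = Mul(Add(27382, 6364), Pow(Add(Pow(Add(11, Mul(16, 5929)), -1), 46648), -1)) = Mul(33746, Pow(Add(Pow(Add(11, 94864), -1), 46648), -1)) = Mul(33746, Pow(Add(Pow(94875, -1), 46648), -1)) = Mul(33746, Pow(Add(Rational(1, 94875), 46648), -1)) = Mul(33746, Pow(Rational(4425729001, 94875), -1)) = Mul(33746, Rational(94875, 4425729001)) = Rational(3201651750, 4425729001)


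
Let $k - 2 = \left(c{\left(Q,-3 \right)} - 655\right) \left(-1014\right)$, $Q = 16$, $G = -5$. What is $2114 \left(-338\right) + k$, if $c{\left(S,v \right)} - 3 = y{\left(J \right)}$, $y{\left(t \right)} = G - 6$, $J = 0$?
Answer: $-42248$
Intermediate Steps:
$y{\left(t \right)} = -11$ ($y{\left(t \right)} = -5 - 6 = -11$)
$c{\left(S,v \right)} = -8$ ($c{\left(S,v \right)} = 3 - 11 = -8$)
$k = 672284$ ($k = 2 + \left(-8 - 655\right) \left(-1014\right) = 2 - -672282 = 2 + 672282 = 672284$)
$2114 \left(-338\right) + k = 2114 \left(-338\right) + 672284 = -714532 + 672284 = -42248$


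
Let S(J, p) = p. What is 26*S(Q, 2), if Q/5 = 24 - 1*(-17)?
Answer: 52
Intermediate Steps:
Q = 205 (Q = 5*(24 - 1*(-17)) = 5*(24 + 17) = 5*41 = 205)
26*S(Q, 2) = 26*2 = 52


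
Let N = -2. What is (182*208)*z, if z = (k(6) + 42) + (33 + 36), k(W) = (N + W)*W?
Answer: 5110560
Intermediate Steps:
k(W) = W*(-2 + W) (k(W) = (-2 + W)*W = W*(-2 + W))
z = 135 (z = (6*(-2 + 6) + 42) + (33 + 36) = (6*4 + 42) + 69 = (24 + 42) + 69 = 66 + 69 = 135)
(182*208)*z = (182*208)*135 = 37856*135 = 5110560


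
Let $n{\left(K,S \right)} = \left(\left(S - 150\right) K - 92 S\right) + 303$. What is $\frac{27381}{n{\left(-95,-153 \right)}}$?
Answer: $\frac{9127}{14388} \approx 0.63435$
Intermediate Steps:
$n{\left(K,S \right)} = 303 - 92 S + K \left(-150 + S\right)$ ($n{\left(K,S \right)} = \left(\left(-150 + S\right) K - 92 S\right) + 303 = \left(K \left(-150 + S\right) - 92 S\right) + 303 = \left(- 92 S + K \left(-150 + S\right)\right) + 303 = 303 - 92 S + K \left(-150 + S\right)$)
$\frac{27381}{n{\left(-95,-153 \right)}} = \frac{27381}{303 - -14250 - -14076 - -14535} = \frac{27381}{303 + 14250 + 14076 + 14535} = \frac{27381}{43164} = 27381 \cdot \frac{1}{43164} = \frac{9127}{14388}$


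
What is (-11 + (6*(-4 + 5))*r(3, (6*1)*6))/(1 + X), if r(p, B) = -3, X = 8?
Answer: -29/9 ≈ -3.2222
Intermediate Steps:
(-11 + (6*(-4 + 5))*r(3, (6*1)*6))/(1 + X) = (-11 + (6*(-4 + 5))*(-3))/(1 + 8) = (-11 + (6*1)*(-3))/9 = (-11 + 6*(-3))*(1/9) = (-11 - 18)*(1/9) = -29*1/9 = -29/9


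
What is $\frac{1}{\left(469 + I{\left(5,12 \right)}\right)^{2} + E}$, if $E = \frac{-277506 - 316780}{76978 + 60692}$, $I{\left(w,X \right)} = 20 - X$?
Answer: $\frac{68835}{15661661572} \approx 4.3951 \cdot 10^{-6}$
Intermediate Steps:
$E = - \frac{297143}{68835}$ ($E = - \frac{594286}{137670} = \left(-594286\right) \frac{1}{137670} = - \frac{297143}{68835} \approx -4.3167$)
$\frac{1}{\left(469 + I{\left(5,12 \right)}\right)^{2} + E} = \frac{1}{\left(469 + \left(20 - 12\right)\right)^{2} - \frac{297143}{68835}} = \frac{1}{\left(469 + 8\right)^{2} - \frac{297143}{68835}} = \frac{1}{477^{2} - \frac{297143}{68835}} = \frac{1}{227529 - \frac{297143}{68835}} = \frac{1}{\frac{15661661572}{68835}} = \frac{68835}{15661661572}$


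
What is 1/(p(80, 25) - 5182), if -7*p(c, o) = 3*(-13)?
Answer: -7/36235 ≈ -0.00019318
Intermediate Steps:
p(c, o) = 39/7 (p(c, o) = -3*(-13)/7 = -⅐*(-39) = 39/7)
1/(p(80, 25) - 5182) = 1/(39/7 - 5182) = 1/(-36235/7) = -7/36235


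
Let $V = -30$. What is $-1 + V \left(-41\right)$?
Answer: $1229$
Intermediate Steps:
$-1 + V \left(-41\right) = -1 - -1230 = -1 + 1230 = 1229$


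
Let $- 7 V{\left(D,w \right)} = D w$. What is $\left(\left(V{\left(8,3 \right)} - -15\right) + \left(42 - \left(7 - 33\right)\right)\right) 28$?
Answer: $2228$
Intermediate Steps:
$V{\left(D,w \right)} = - \frac{D w}{7}$
$\left(\left(V{\left(8,3 \right)} - -15\right) + \left(42 - \left(7 - 33\right)\right)\right) 28 = \left(\left(\left(- \frac{1}{7}\right) 8 \cdot 3 - -15\right) + \left(42 - \left(7 - 33\right)\right)\right) 28 = \left(\left(- \frac{24}{7} + 15\right) + \left(42 - -26\right)\right) 28 = \left(\frac{81}{7} + \left(42 + 26\right)\right) 28 = \left(\frac{81}{7} + 68\right) 28 = \frac{557}{7} \cdot 28 = 2228$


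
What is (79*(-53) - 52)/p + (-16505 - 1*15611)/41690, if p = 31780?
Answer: -119737039/132490820 ≈ -0.90374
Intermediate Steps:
(79*(-53) - 52)/p + (-16505 - 1*15611)/41690 = (79*(-53) - 52)/31780 + (-16505 - 1*15611)/41690 = (-4187 - 52)*(1/31780) + (-16505 - 15611)*(1/41690) = -4239*1/31780 - 32116*1/41690 = -4239/31780 - 16058/20845 = -119737039/132490820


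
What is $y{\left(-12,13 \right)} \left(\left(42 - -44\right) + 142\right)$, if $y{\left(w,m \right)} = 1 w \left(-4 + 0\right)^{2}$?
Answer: $-43776$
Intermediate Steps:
$y{\left(w,m \right)} = 16 w$ ($y{\left(w,m \right)} = w \left(-4\right)^{2} = w 16 = 16 w$)
$y{\left(-12,13 \right)} \left(\left(42 - -44\right) + 142\right) = 16 \left(-12\right) \left(\left(42 - -44\right) + 142\right) = - 192 \left(\left(42 + 44\right) + 142\right) = - 192 \left(86 + 142\right) = \left(-192\right) 228 = -43776$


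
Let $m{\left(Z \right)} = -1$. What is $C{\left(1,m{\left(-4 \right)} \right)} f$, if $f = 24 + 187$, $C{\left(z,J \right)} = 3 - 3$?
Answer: $0$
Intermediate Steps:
$C{\left(z,J \right)} = 0$
$f = 211$
$C{\left(1,m{\left(-4 \right)} \right)} f = 0 \cdot 211 = 0$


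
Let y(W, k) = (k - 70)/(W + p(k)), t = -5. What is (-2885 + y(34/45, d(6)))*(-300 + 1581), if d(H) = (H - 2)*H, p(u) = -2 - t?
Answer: -627222435/169 ≈ -3.7114e+6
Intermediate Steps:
p(u) = 3 (p(u) = -2 - 1*(-5) = -2 + 5 = 3)
d(H) = H*(-2 + H) (d(H) = (-2 + H)*H = H*(-2 + H))
y(W, k) = (-70 + k)/(3 + W) (y(W, k) = (k - 70)/(W + 3) = (-70 + k)/(3 + W))
(-2885 + y(34/45, d(6)))*(-300 + 1581) = (-2885 + (-70 + 6*(-2 + 6))/(3 + 34/45))*(-300 + 1581) = (-2885 + (-70 + 6*4)/(3 + 34*(1/45)))*1281 = (-2885 + (-70 + 24)/(3 + 34/45))*1281 = (-2885 - 46/(169/45))*1281 = (-2885 + (45/169)*(-46))*1281 = (-2885 - 2070/169)*1281 = -489635/169*1281 = -627222435/169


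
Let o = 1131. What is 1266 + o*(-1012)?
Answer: -1143306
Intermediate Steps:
1266 + o*(-1012) = 1266 + 1131*(-1012) = 1266 - 1144572 = -1143306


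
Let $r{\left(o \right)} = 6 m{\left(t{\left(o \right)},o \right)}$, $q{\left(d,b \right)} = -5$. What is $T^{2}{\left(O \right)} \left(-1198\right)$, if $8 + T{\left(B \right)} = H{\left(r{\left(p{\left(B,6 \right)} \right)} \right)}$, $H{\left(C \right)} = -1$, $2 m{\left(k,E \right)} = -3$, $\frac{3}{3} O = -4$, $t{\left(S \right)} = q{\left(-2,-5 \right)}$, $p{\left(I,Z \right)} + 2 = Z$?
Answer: $-97038$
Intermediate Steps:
$p{\left(I,Z \right)} = -2 + Z$
$t{\left(S \right)} = -5$
$O = -4$
$m{\left(k,E \right)} = - \frac{3}{2}$ ($m{\left(k,E \right)} = \frac{1}{2} \left(-3\right) = - \frac{3}{2}$)
$r{\left(o \right)} = -9$ ($r{\left(o \right)} = 6 \left(- \frac{3}{2}\right) = -9$)
$T{\left(B \right)} = -9$ ($T{\left(B \right)} = -8 - 1 = -9$)
$T^{2}{\left(O \right)} \left(-1198\right) = \left(-9\right)^{2} \left(-1198\right) = 81 \left(-1198\right) = -97038$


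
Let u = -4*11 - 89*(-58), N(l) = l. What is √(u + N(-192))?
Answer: √4926 ≈ 70.185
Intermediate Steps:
u = 5118 (u = -44 + 5162 = 5118)
√(u + N(-192)) = √(5118 - 192) = √4926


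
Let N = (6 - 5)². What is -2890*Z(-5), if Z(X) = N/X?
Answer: 578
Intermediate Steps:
N = 1 (N = 1² = 1)
Z(X) = 1/X
-2890*Z(-5) = -2890/(-5) = -2890*(-⅕) = 578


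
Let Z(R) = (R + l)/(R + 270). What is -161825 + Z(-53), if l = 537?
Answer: -35115541/217 ≈ -1.6182e+5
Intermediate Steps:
Z(R) = (537 + R)/(270 + R) (Z(R) = (R + 537)/(R + 270) = (537 + R)/(270 + R))
-161825 + Z(-53) = -161825 + (537 - 53)/(270 - 53) = -161825 + 484/217 = -35115541/217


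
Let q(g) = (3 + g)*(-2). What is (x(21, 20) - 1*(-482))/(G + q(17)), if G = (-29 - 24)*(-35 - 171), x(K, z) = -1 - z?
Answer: 461/10878 ≈ 0.042379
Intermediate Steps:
G = 10918 (G = -53*(-206) = 10918)
q(g) = -6 - 2*g
(x(21, 20) - 1*(-482))/(G + q(17)) = ((-1 - 1*20) - 1*(-482))/(10918 + (-6 - 2*17)) = ((-1 - 20) + 482)/(10918 + (-6 - 34)) = (-21 + 482)/(10918 - 40) = 461/10878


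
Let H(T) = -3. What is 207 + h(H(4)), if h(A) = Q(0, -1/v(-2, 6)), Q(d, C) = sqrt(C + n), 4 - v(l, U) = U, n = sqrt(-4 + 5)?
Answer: 207 + sqrt(6)/2 ≈ 208.22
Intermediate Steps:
n = 1 (n = sqrt(1) = 1)
v(l, U) = 4 - U
Q(d, C) = sqrt(1 + C) (Q(d, C) = sqrt(C + 1) = sqrt(1 + C))
h(A) = sqrt(6)/2 (h(A) = sqrt(1 - 1/(4 - 1*6)) = sqrt(1 - 1/(4 - 6)) = sqrt(1 - 1/(-2)) = sqrt(1 - 1*(-1/2)) = sqrt(1 + 1/2) = sqrt(3/2) = sqrt(6)/2)
207 + h(H(4)) = 207 + sqrt(6)/2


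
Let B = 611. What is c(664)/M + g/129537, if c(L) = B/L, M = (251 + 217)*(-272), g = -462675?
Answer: -334251902071/93581673984 ≈ -3.5718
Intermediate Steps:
M = -127296 (M = 468*(-272) = -127296)
c(L) = 611/L
c(664)/M + g/129537 = (611/664)/(-127296) - 462675/129537 = (611*(1/664))*(-1/127296) - 462675*1/129537 = (611/664)*(-1/127296) - 154225/43179 = -47/6501888 - 154225/43179 = -334251902071/93581673984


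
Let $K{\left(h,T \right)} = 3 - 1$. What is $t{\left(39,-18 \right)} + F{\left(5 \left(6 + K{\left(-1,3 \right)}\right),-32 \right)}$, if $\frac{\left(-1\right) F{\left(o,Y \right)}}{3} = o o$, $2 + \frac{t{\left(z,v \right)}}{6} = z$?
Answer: $-4578$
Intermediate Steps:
$K{\left(h,T \right)} = 2$ ($K{\left(h,T \right)} = 3 - 1 = 2$)
$t{\left(z,v \right)} = -12 + 6 z$
$F{\left(o,Y \right)} = - 3 o^{2}$ ($F{\left(o,Y \right)} = - 3 o o = - 3 o^{2}$)
$t{\left(39,-18 \right)} + F{\left(5 \left(6 + K{\left(-1,3 \right)}\right),-32 \right)} = \left(-12 + 6 \cdot 39\right) - 3 \left(5 \left(6 + 2\right)\right)^{2} = \left(-12 + 234\right) - 3 \left(5 \cdot 8\right)^{2} = 222 - 3 \cdot 40^{2} = 222 - 4800 = -4578$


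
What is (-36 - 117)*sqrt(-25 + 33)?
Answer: -306*sqrt(2) ≈ -432.75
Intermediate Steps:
(-36 - 117)*sqrt(-25 + 33) = -306*sqrt(2)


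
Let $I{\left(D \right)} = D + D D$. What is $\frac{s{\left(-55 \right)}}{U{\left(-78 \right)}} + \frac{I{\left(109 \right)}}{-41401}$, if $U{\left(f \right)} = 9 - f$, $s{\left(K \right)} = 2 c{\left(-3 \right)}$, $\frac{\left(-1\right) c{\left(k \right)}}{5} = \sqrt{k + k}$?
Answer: $- \frac{11990}{41401} - \frac{10 i \sqrt{6}}{87} \approx -0.28961 - 0.28155 i$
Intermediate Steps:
$I{\left(D \right)} = D + D^{2}$
$c{\left(k \right)} = - 5 \sqrt{2} \sqrt{k}$ ($c{\left(k \right)} = - 5 \sqrt{k + k} = - 5 \sqrt{2 k} = - 5 \sqrt{2} \sqrt{k}$)
$s{\left(K \right)} = - 10 i \sqrt{6}$ ($s{\left(K \right)} = 2 \left(- 5 \sqrt{2} \sqrt{-3}\right) = 2 \left(- 5 \sqrt{2} i \sqrt{3}\right) = 2 \left(- 5 i \sqrt{6}\right) = - 10 i \sqrt{6}$)
$\frac{s{\left(-55 \right)}}{U{\left(-78 \right)}} + \frac{I{\left(109 \right)}}{-41401} = \frac{\left(-10\right) i \sqrt{6}}{9 - -78} + \frac{109 \left(1 + 109\right)}{-41401} = \frac{\left(-10\right) i \sqrt{6}}{9 + 78} + 109 \cdot 110 \left(- \frac{1}{41401}\right) = \frac{\left(-10\right) i \sqrt{6}}{87} + 11990 \left(- \frac{1}{41401}\right) = - 10 i \sqrt{6} \cdot \frac{1}{87} - \frac{11990}{41401} = - \frac{10 i \sqrt{6}}{87} - \frac{11990}{41401} = - \frac{11990}{41401} - \frac{10 i \sqrt{6}}{87}$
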